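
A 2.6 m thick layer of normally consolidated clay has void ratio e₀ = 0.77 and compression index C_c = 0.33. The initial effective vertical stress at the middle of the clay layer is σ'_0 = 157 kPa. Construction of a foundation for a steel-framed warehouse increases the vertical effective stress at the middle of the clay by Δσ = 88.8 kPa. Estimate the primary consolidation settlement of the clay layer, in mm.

Final effective stress: σ'_f = σ'_0 + Δσ = 157 + 88.8 = 245.8 kPa.
Normally consolidated clay, so the full stress increment lies on the virgin compression line:
S_c = C_c·H/(1+e₀)·log₁₀(σ'_f/σ'_0) = 0.33×2.6/(1+0.77)×log₁₀(245.8/157)
    = 0.48475 × 0.19468 = 0.09437 m

S_c ≈ 94.4 mm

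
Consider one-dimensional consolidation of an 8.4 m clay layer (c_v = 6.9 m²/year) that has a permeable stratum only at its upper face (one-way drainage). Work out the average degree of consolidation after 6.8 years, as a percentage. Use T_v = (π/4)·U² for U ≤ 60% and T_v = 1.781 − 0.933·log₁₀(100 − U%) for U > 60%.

U ≈ 84.3 %

Drainage path length: H_d = H = 8.4 m (single drainage).
T_v = c_v·t/H_d² = 6.9×6.8/8.4² = 0.66497.
T_v = 0.66497 corresponds to the U > 60% branch:
U = 1 − 10^((1.781 − T_v)/0.933)/100 = 0.8429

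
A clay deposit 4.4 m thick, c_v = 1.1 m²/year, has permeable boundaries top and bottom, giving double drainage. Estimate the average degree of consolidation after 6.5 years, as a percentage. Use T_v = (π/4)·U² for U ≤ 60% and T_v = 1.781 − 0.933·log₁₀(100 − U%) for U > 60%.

U ≈ 97.9 %

Drainage path length: H_d = H/2 = 2.2 m (double drainage).
T_v = c_v·t/H_d² = 1.1×6.5/2.2² = 1.4773.
T_v = 1.4773 corresponds to the U > 60% branch:
U = 1 − 10^((1.781 − T_v)/0.933)/100 = 0.9788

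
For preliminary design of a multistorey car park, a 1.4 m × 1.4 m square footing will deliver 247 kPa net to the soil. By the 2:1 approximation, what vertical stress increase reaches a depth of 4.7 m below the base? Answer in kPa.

Δσ_z ≈ 13 kPa

By the 2:1 method the load spreads at 1 horizontal : 2 vertical, so at depth z the loaded area has grown by z in each plan dimension:
Δσ = qBL/((B+z)(L+z)) = 247×1.4×1.4/((1.4+4.7)(1.4+4.7)) = 13.01 kPa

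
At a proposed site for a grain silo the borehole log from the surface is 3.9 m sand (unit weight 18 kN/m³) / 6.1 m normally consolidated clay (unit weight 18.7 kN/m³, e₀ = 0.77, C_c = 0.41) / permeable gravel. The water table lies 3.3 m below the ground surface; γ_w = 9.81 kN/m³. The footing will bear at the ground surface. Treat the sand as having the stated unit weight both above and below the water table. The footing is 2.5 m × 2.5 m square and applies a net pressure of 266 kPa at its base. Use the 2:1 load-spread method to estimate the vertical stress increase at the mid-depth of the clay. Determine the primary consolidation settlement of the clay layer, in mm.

Mid-depth of clay below the ground surface: z = 3.9 + 6.1/2 = 6.95 m.
Total vertical stress at mid-clay: σ_v = 18×3.9 + 18.7×3.05 = 127.23 kPa.
Pore pressure: u = 9.81×(6.95 − 3.3) = 35.806 kPa.
Initial effective stress: σ'_0 = σ_v − u = 127.23 − 35.806 = 91.424 kPa.
Stress increase at mid-clay by the 2:1 spreading method:
Δσ = qBL/((B+z)(L+z)) = 266×2.5×2.5/((2.5+6.95)(2.5+6.95)) = 18.617 kPa
Final effective stress: σ'_f = σ'_0 + Δσ = 91.424 + 18.617 = 110.04 kPa.
Normally consolidated clay, so the full stress increment lies on the virgin compression line:
S_c = C_c·H/(1+e₀)·log₁₀(σ'_f/σ'_0) = 0.41×6.1/(1+0.77)×log₁₀(110.04/91.424)
    = 1.413 × 0.08049 = 0.1137 m

S_c ≈ 114 mm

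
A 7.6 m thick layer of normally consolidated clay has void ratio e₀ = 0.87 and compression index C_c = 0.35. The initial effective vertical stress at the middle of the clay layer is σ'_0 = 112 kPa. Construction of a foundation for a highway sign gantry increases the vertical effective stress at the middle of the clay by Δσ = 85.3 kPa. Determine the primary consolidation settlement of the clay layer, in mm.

Final effective stress: σ'_f = σ'_0 + Δσ = 112 + 85.3 = 197.3 kPa.
Normally consolidated clay, so the full stress increment lies on the virgin compression line:
S_c = C_c·H/(1+e₀)·log₁₀(σ'_f/σ'_0) = 0.35×7.6/(1+0.87)×log₁₀(197.3/112)
    = 1.4225 × 0.24591 = 0.3498 m

S_c ≈ 350 mm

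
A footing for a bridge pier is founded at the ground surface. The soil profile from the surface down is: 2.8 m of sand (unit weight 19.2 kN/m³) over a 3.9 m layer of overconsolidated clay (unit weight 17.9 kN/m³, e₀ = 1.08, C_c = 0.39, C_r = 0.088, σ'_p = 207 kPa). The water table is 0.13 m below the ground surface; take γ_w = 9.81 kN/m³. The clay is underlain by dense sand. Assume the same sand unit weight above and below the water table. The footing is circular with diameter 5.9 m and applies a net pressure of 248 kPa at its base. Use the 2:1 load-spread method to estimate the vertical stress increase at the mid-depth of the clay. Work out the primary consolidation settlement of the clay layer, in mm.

S_c ≈ 72.6 mm

Mid-depth of clay below the ground surface: z = 2.8 + 3.9/2 = 4.75 m.
Total vertical stress at mid-clay: σ_v = 19.2×2.8 + 17.9×1.95 = 88.665 kPa.
Pore pressure: u = 9.81×(4.75 − 0.13) = 45.322 kPa.
Initial effective stress: σ'_0 = σ_v − u = 88.665 − 45.322 = 43.343 kPa.
Stress increase at mid-clay by the 2:1 spreading method:
Δσ ≈ qD²/(D+z)² = 248×5.9²/(5.9+4.75)² = 76.113 kPa
Final effective stress: σ'_f = 43.343 + 76.113 = 119.46 kPa.
σ'_f = 119.46 ≤ σ'_p = 207 kPa, so the clay remains overconsolidated and only the recompression index applies:
S_c = C_r·H/(1+e₀)·log₁₀(σ'_f/σ'_0) = 0.088×3.9/2.08×log₁₀(119.46/43.343)
    = 0.165 × 0.4403 = 0.07265 m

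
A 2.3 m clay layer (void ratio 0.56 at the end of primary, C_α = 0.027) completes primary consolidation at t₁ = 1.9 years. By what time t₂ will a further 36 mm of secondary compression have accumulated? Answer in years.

S_s = C_α·H/(1+e_p)·log₁₀(t₂/t₁) ⇒ log₁₀(t₂/t₁) = S_s·(1+e_p)/(C_α·H).
log₁₀(t₂/t₁) = 0.036 × (1+0.56) / (0.027×2.3) = 0.9043
t₂ = t₁ × 10^0.9043 = 1.9 × 8.023 = 15.24 years

t₂ ≈ 15.2 years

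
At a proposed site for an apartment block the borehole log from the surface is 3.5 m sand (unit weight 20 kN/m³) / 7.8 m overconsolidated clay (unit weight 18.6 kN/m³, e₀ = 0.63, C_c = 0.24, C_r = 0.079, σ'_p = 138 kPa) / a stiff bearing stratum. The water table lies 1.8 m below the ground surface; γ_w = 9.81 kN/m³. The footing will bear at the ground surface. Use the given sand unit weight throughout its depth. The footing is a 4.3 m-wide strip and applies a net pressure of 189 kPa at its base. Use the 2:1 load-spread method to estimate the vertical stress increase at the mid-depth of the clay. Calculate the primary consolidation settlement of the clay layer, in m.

Mid-depth of clay below the ground surface: z = 3.5 + 7.8/2 = 7.4 m.
Total vertical stress at mid-clay: σ_v = 20×3.5 + 18.6×3.9 = 142.54 kPa.
Pore pressure: u = 9.81×(7.4 − 1.8) = 54.936 kPa.
Initial effective stress: σ'_0 = σ_v − u = 142.54 − 54.936 = 87.604 kPa.
Stress increase at mid-clay by the 2:1 spreading method:
Δσ = qB/(B+z) = 189×4.3/(4.3+7.4) = 69.462 kPa
Final effective stress: σ'_f = 87.604 + 69.462 = 157.07 kPa.
σ'_f = 157.07 > σ'_p = 138 kPa, so the stress path crosses the preconsolidation pressure — recompression up to σ'_p, then virgin compression beyond:
S_c = H/(1+e₀)·[C_r·log₁₀(σ'_p/σ'_0) + C_c·log₁₀(σ'_f/σ'_p)]
    = 7.8/1.63 × [0.079×log₁₀(138/87.604) + 0.24×log₁₀(157.07/138)]
    = 4.7853 × [0.015591 + 0.013491] = 0.1392 m

S_c ≈ 0.139 m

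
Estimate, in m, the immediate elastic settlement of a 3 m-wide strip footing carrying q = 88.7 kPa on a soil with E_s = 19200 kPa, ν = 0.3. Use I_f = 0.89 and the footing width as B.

Immediate (elastic) settlement: S_e = q·B·(1−ν²)/E_s · I_f.
S_e = 88.7 × 3 × (1 − 0.3²) / 19200 × 0.89
    = 88.7 × 3 × 0.91 / 19200 × 0.89
    = 0.01122 m

S_e ≈ 0.0112 m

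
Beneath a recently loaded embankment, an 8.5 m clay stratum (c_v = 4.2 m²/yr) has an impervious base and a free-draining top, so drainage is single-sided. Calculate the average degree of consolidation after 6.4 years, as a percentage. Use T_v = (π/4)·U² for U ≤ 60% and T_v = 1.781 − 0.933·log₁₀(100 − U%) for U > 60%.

Drainage path length: H_d = H = 8.5 m (single drainage).
T_v = c_v·t/H_d² = 4.2×6.4/8.5² = 0.37204.
T_v = 0.37204 corresponds to the U > 60% branch:
U = 1 − 10^((1.781 − T_v)/0.933)/100 = 0.6763

U ≈ 67.6 %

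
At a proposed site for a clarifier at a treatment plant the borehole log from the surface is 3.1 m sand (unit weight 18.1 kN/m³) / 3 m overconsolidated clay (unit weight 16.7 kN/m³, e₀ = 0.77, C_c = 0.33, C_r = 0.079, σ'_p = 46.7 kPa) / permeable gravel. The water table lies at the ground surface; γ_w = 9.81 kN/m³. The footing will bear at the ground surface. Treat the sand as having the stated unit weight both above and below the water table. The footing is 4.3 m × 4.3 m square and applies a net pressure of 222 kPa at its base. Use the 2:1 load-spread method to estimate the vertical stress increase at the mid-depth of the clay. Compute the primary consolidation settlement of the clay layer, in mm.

Mid-depth of clay below the ground surface: z = 3.1 + 3/2 = 4.6 m.
Total vertical stress at mid-clay: σ_v = 18.1×3.1 + 16.7×1.5 = 81.16 kPa.
Pore pressure: u = 9.81×(4.6 − 0) = 45.126 kPa.
Initial effective stress: σ'_0 = σ_v − u = 81.16 − 45.126 = 36.034 kPa.
Stress increase at mid-clay by the 2:1 spreading method:
Δσ = qBL/((B+z)(L+z)) = 222×4.3×4.3/((4.3+4.6)(4.3+4.6)) = 51.821 kPa
Final effective stress: σ'_f = 36.034 + 51.821 = 87.855 kPa.
σ'_f = 87.855 > σ'_p = 46.7 kPa, so the stress path crosses the preconsolidation pressure — recompression up to σ'_p, then virgin compression beyond:
S_c = H/(1+e₀)·[C_r·log₁₀(σ'_p/σ'_0) + C_c·log₁₀(σ'_f/σ'_p)]
    = 3/1.77 × [0.079×log₁₀(46.7/36.034) + 0.33×log₁₀(87.855/46.7)]
    = 1.6949 × [0.0088957 + 0.090568] = 0.1686 m

S_c ≈ 169 mm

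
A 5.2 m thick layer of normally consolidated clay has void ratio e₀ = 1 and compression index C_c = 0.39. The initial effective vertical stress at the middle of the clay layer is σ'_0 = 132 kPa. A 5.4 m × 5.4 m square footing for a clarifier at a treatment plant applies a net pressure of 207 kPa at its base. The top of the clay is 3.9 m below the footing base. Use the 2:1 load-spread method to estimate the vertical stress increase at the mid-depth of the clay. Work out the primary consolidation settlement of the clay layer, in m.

Mid-depth of clay below the footing base: z = 3.9 + 5.2/2 = 6.5 m.
Stress increase at mid-clay by the 2:1 spreading method:
Δσ = qBL/((B+z)(L+z)) = 207×5.4×5.4/((5.4+6.5)(5.4+6.5)) = 42.625 kPa
Final effective stress: σ'_f = σ'_0 + Δσ = 132 + 42.625 = 174.62 kPa.
Normally consolidated clay, so the full stress increment lies on the virgin compression line:
S_c = C_c·H/(1+e₀)·log₁₀(σ'_f/σ'_0) = 0.39×5.2/(1+1)×log₁₀(174.62/132)
    = 1.014 × 0.12152 = 0.1232 m

S_c ≈ 0.123 m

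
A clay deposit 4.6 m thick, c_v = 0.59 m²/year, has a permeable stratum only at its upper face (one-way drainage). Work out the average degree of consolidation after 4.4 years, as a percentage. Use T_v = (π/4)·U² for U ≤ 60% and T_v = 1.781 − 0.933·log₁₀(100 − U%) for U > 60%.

U ≈ 39.5 %

Drainage path length: H_d = H = 4.6 m (single drainage).
T_v = c_v·t/H_d² = 0.59×4.4/4.6² = 0.12268.
T_v = 0.12268 corresponds to the U ≤ 60% branch:
U = √(4T_v/π) = 0.3952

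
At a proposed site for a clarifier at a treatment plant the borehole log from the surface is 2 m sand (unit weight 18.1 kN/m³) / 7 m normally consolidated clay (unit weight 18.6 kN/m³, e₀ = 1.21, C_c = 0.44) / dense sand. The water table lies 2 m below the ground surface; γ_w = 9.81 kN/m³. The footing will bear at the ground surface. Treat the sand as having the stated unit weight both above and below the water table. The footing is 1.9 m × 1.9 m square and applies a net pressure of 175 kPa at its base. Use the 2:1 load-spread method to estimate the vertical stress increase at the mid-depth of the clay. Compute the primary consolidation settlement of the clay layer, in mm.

Mid-depth of clay below the ground surface: z = 2 + 7/2 = 5.5 m.
Total vertical stress at mid-clay: σ_v = 18.1×2 + 18.6×3.5 = 101.3 kPa.
Pore pressure: u = 9.81×(5.5 − 2) = 34.335 kPa.
Initial effective stress: σ'_0 = σ_v − u = 101.3 − 34.335 = 66.965 kPa.
Stress increase at mid-clay by the 2:1 spreading method:
Δσ = qBL/((B+z)(L+z)) = 175×1.9×1.9/((1.9+5.5)(1.9+5.5)) = 11.537 kPa
Final effective stress: σ'_f = σ'_0 + Δσ = 66.965 + 11.537 = 78.502 kPa.
Normally consolidated clay, so the full stress increment lies on the virgin compression line:
S_c = C_c·H/(1+e₀)·log₁₀(σ'_f/σ'_0) = 0.44×7/(1+1.21)×log₁₀(78.502/66.965)
    = 1.3937 × 0.069033 = 0.09621 m

S_c ≈ 96.2 mm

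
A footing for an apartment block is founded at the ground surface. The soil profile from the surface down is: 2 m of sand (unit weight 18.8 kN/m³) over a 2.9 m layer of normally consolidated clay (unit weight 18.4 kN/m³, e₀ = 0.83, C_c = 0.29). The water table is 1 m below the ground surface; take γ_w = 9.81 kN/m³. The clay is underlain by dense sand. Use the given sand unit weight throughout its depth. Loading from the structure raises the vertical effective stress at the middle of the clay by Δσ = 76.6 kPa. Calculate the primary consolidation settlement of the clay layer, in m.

Mid-depth of clay below the ground surface: z = 2 + 2.9/2 = 3.45 m.
Total vertical stress at mid-clay: σ_v = 18.8×2 + 18.4×1.45 = 64.28 kPa.
Pore pressure: u = 9.81×(3.45 − 1) = 24.035 kPa.
Initial effective stress: σ'_0 = σ_v − u = 64.28 − 24.035 = 40.245 kPa.
Final effective stress: σ'_f = σ'_0 + Δσ = 40.245 + 76.6 = 116.84 kPa.
Normally consolidated clay, so the full stress increment lies on the virgin compression line:
S_c = C_c·H/(1+e₀)·log₁₀(σ'_f/σ'_0) = 0.29×2.9/(1+0.83)×log₁₀(116.84/40.245)
    = 0.45956 × 0.46288 = 0.2127 m

S_c ≈ 0.213 m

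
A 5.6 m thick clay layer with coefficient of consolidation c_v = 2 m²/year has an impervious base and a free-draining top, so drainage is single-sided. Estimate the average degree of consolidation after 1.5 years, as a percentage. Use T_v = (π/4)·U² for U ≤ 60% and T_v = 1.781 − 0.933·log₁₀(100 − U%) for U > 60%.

U ≈ 34.9 %

Drainage path length: H_d = H = 5.6 m (single drainage).
T_v = c_v·t/H_d² = 2×1.5/5.6² = 0.095663.
T_v = 0.095663 corresponds to the U ≤ 60% branch:
U = √(4T_v/π) = 0.349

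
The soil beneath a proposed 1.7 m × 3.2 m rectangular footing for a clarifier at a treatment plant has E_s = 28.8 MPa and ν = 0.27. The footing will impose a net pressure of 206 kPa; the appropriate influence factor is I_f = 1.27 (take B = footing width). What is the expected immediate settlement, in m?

Immediate (elastic) settlement: S_e = q·B·(1−ν²)/E_s · I_f.
E_s = 28.8 MPa = 28800 kPa.
S_e = 206 × 1.7 × (1 − 0.27²) / 28800 × 1.27
    = 206 × 1.7 × 0.9271 / 28800 × 1.27
    = 0.01432 m

S_e ≈ 0.0143 m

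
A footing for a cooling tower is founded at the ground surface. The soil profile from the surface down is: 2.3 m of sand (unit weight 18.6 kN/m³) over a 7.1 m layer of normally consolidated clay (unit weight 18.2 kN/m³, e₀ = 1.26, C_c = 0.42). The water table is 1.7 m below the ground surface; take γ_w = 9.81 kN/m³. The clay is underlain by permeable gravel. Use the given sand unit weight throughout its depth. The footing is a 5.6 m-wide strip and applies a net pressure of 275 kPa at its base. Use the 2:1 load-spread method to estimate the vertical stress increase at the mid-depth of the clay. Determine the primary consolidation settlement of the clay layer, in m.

S_c ≈ 0.633 m

Mid-depth of clay below the ground surface: z = 2.3 + 7.1/2 = 5.85 m.
Total vertical stress at mid-clay: σ_v = 18.6×2.3 + 18.2×3.55 = 107.39 kPa.
Pore pressure: u = 9.81×(5.85 − 1.7) = 40.712 kPa.
Initial effective stress: σ'_0 = σ_v − u = 107.39 − 40.712 = 66.678 kPa.
Stress increase at mid-clay by the 2:1 spreading method:
Δσ = qB/(B+z) = 275×5.6/(5.6+5.85) = 134.5 kPa
Final effective stress: σ'_f = σ'_0 + Δσ = 66.678 + 134.5 = 201.18 kPa.
Normally consolidated clay, so the full stress increment lies on the virgin compression line:
S_c = C_c·H/(1+e₀)·log₁₀(σ'_f/σ'_0) = 0.42×7.1/(1+1.26)×log₁₀(201.18/66.678)
    = 1.3195 × 0.4796 = 0.6328 m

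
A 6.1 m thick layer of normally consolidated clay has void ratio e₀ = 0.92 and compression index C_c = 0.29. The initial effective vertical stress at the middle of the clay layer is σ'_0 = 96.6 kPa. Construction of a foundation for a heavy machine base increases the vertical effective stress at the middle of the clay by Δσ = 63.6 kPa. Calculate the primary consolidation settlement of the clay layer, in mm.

S_c ≈ 202 mm

Final effective stress: σ'_f = σ'_0 + Δσ = 96.6 + 63.6 = 160.2 kPa.
Normally consolidated clay, so the full stress increment lies on the virgin compression line:
S_c = C_c·H/(1+e₀)·log₁₀(σ'_f/σ'_0) = 0.29×6.1/(1+0.92)×log₁₀(160.2/96.6)
    = 0.92135 × 0.21969 = 0.2024 m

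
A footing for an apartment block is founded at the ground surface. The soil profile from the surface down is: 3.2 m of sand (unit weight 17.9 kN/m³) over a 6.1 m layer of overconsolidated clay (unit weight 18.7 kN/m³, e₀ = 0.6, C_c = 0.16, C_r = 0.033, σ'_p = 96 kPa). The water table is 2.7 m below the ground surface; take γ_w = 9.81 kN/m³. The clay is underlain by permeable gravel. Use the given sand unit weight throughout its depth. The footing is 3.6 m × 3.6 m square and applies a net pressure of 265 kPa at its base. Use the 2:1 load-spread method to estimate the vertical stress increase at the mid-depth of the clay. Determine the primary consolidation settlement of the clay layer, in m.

S_c ≈ 0.0579 m

Mid-depth of clay below the ground surface: z = 3.2 + 6.1/2 = 6.25 m.
Total vertical stress at mid-clay: σ_v = 17.9×3.2 + 18.7×3.05 = 114.31 kPa.
Pore pressure: u = 9.81×(6.25 − 2.7) = 34.825 kPa.
Initial effective stress: σ'_0 = σ_v − u = 114.31 − 34.825 = 79.485 kPa.
Stress increase at mid-clay by the 2:1 spreading method:
Δσ = qBL/((B+z)(L+z)) = 265×3.6×3.6/((3.6+6.25)(3.6+6.25)) = 35.398 kPa
Final effective stress: σ'_f = 79.485 + 35.398 = 114.88 kPa.
σ'_f = 114.88 > σ'_p = 96 kPa, so the stress path crosses the preconsolidation pressure — recompression up to σ'_p, then virgin compression beyond:
S_c = H/(1+e₀)·[C_r·log₁₀(σ'_p/σ'_0) + C_c·log₁₀(σ'_f/σ'_p)]
    = 6.1/1.6 × [0.033×log₁₀(96/79.485) + 0.16×log₁₀(114.88/96)]
    = 3.8125 × [0.0027055 + 0.012476] = 0.05788 m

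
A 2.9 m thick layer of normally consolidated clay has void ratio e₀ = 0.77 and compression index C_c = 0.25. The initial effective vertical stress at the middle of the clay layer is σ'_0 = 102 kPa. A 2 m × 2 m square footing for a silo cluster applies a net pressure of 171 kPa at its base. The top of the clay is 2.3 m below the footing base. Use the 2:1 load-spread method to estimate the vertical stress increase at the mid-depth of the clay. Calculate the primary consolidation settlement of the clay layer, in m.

Mid-depth of clay below the footing base: z = 2.3 + 2.9/2 = 3.75 m.
Stress increase at mid-clay by the 2:1 spreading method:
Δσ = qBL/((B+z)(L+z)) = 171×2×2/((2+3.75)(2+3.75)) = 20.688 kPa
Final effective stress: σ'_f = σ'_0 + Δσ = 102 + 20.688 = 122.69 kPa.
Normally consolidated clay, so the full stress increment lies on the virgin compression line:
S_c = C_c·H/(1+e₀)·log₁₀(σ'_f/σ'_0) = 0.25×2.9/(1+0.77)×log₁₀(122.69/102)
    = 0.4096 × 0.080209 = 0.03285 m

S_c ≈ 0.0329 m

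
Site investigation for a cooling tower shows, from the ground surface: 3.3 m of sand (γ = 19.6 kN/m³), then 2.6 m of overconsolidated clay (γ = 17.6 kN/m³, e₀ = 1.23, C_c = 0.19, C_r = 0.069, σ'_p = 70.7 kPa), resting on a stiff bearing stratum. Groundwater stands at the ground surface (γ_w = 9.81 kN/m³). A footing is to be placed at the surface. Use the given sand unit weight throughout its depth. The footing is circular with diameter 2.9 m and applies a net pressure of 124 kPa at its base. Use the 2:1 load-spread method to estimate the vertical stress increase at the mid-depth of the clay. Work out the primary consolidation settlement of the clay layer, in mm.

S_c ≈ 12.7 mm

Mid-depth of clay below the ground surface: z = 3.3 + 2.6/2 = 4.6 m.
Total vertical stress at mid-clay: σ_v = 19.6×3.3 + 17.6×1.3 = 87.56 kPa.
Pore pressure: u = 9.81×(4.6 − 0) = 45.126 kPa.
Initial effective stress: σ'_0 = σ_v − u = 87.56 − 45.126 = 42.434 kPa.
Stress increase at mid-clay by the 2:1 spreading method:
Δσ ≈ qD²/(D+z)² = 124×2.9²/(2.9+4.6)² = 18.539 kPa
Final effective stress: σ'_f = 42.434 + 18.539 = 60.973 kPa.
σ'_f = 60.973 ≤ σ'_p = 70.7 kPa, so the clay remains overconsolidated and only the recompression index applies:
S_c = C_r·H/(1+e₀)·log₁₀(σ'_f/σ'_0) = 0.069×2.6/2.23×log₁₀(60.973/42.434)
    = 0.080447 × 0.15742 = 0.01266 m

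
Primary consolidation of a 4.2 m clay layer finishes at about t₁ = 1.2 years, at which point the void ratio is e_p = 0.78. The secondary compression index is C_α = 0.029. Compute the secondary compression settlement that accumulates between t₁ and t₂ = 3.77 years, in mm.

S_s ≈ 34 mm

Secondary compression: S_s = C_α·H/(1+e_p)·log₁₀(t₂/t₁)
S_s = 0.029×4.2/(1+0.78)×log₁₀(3.77/1.2)
    = 0.06843 × 0.4972 = 0.03402 m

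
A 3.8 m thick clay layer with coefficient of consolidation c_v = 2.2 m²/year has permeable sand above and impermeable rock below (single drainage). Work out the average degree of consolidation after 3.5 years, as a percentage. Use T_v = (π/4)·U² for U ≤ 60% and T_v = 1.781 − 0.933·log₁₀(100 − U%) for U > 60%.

U ≈ 78.3 %

Drainage path length: H_d = H = 3.8 m (single drainage).
T_v = c_v·t/H_d² = 2.2×3.5/3.8² = 0.53324.
T_v = 0.53324 corresponds to the U > 60% branch:
U = 1 − 10^((1.781 − T_v)/0.933)/100 = 0.7825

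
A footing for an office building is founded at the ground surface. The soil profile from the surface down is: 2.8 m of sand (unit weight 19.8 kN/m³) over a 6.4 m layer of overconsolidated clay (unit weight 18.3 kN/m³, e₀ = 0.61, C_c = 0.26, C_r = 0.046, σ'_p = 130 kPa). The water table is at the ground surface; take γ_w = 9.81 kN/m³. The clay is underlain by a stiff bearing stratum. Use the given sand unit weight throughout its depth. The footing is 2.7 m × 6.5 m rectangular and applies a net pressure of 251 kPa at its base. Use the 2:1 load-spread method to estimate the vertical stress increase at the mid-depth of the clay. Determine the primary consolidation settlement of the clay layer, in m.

Mid-depth of clay below the ground surface: z = 2.8 + 6.4/2 = 6 m.
Total vertical stress at mid-clay: σ_v = 19.8×2.8 + 18.3×3.2 = 114 kPa.
Pore pressure: u = 9.81×(6 − 0) = 58.86 kPa.
Initial effective stress: σ'_0 = σ_v − u = 114 − 58.86 = 55.14 kPa.
Stress increase at mid-clay by the 2:1 spreading method:
Δσ = qBL/((B+z)(L+z)) = 251×2.7×6.5/((2.7+6)(6.5+6)) = 40.506 kPa
Final effective stress: σ'_f = 55.14 + 40.506 = 95.646 kPa.
σ'_f = 95.646 ≤ σ'_p = 130 kPa, so the clay remains overconsolidated and only the recompression index applies:
S_c = C_r·H/(1+e₀)·log₁₀(σ'_f/σ'_0) = 0.046×6.4/1.61×log₁₀(95.646/55.14)
    = 0.18286 × 0.2392 = 0.04374 m

S_c ≈ 0.0437 m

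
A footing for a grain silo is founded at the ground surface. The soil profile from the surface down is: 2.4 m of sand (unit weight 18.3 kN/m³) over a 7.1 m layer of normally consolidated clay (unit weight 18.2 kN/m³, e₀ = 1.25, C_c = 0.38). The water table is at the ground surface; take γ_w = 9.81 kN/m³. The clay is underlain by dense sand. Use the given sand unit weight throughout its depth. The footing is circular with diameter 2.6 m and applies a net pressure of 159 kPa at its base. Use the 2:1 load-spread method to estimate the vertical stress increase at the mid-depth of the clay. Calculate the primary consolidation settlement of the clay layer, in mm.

S_c ≈ 134 mm

Mid-depth of clay below the ground surface: z = 2.4 + 7.1/2 = 5.95 m.
Total vertical stress at mid-clay: σ_v = 18.3×2.4 + 18.2×3.55 = 108.53 kPa.
Pore pressure: u = 9.81×(5.95 − 0) = 58.37 kPa.
Initial effective stress: σ'_0 = σ_v − u = 108.53 − 58.37 = 50.16 kPa.
Stress increase at mid-clay by the 2:1 spreading method:
Δσ ≈ qD²/(D+z)² = 159×2.6²/(2.6+5.95)² = 14.703 kPa
Final effective stress: σ'_f = σ'_0 + Δσ = 50.16 + 14.703 = 64.863 kPa.
Normally consolidated clay, so the full stress increment lies on the virgin compression line:
S_c = C_c·H/(1+e₀)·log₁₀(σ'_f/σ'_0) = 0.38×7.1/(1+1.25)×log₁₀(64.863/50.16)
    = 1.1991 × 0.11164 = 0.1339 m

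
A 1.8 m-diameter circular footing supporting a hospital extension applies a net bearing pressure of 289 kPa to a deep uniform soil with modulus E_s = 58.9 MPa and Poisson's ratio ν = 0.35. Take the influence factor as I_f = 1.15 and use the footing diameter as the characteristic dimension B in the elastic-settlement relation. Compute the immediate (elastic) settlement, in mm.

Immediate (elastic) settlement: S_e = q·B·(1−ν²)/E_s · I_f.
E_s = 58.9 MPa = 58900 kPa.
S_e = 289 × 1.8 × (1 − 0.35²) / 58900 × 1.15
    = 289 × 1.8 × 0.8775 / 58900 × 1.15
    = 0.008913 m = 8.913 mm

S_e ≈ 8.91 mm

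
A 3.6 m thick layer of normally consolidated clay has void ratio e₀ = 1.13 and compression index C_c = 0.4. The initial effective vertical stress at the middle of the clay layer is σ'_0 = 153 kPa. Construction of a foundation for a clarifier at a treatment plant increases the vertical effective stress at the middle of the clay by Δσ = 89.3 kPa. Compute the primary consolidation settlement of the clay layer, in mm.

S_c ≈ 135 mm

Final effective stress: σ'_f = σ'_0 + Δσ = 153 + 89.3 = 242.3 kPa.
Normally consolidated clay, so the full stress increment lies on the virgin compression line:
S_c = C_c·H/(1+e₀)·log₁₀(σ'_f/σ'_0) = 0.4×3.6/(1+1.13)×log₁₀(242.3/153)
    = 0.67606 × 0.19966 = 0.135 m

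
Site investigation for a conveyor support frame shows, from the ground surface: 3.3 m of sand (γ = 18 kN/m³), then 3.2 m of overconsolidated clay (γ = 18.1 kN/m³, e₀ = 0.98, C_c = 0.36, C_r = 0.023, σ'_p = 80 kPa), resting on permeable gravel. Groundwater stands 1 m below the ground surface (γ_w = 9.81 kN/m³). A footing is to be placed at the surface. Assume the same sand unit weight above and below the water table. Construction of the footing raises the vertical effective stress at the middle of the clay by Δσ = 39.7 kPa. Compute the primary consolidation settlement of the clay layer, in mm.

S_c ≈ 36.8 mm

Mid-depth of clay below the ground surface: z = 3.3 + 3.2/2 = 4.9 m.
Total vertical stress at mid-clay: σ_v = 18×3.3 + 18.1×1.6 = 88.36 kPa.
Pore pressure: u = 9.81×(4.9 − 1) = 38.259 kPa.
Initial effective stress: σ'_0 = σ_v − u = 88.36 − 38.259 = 50.101 kPa.
Final effective stress: σ'_f = 50.101 + 39.7 = 89.801 kPa.
σ'_f = 89.801 > σ'_p = 80 kPa, so the stress path crosses the preconsolidation pressure — recompression up to σ'_p, then virgin compression beyond:
S_c = H/(1+e₀)·[C_r·log₁₀(σ'_p/σ'_0) + C_c·log₁₀(σ'_f/σ'_p)]
    = 3.2/1.98 × [0.023×log₁₀(80/50.101) + 0.36×log₁₀(89.801/80)]
    = 1.6162 × [0.0046746 + 0.018069] = 0.03676 m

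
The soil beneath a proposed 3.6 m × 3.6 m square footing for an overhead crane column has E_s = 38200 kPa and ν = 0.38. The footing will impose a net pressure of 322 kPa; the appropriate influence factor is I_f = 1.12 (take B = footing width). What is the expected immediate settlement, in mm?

S_e ≈ 29.1 mm

Immediate (elastic) settlement: S_e = q·B·(1−ν²)/E_s · I_f.
S_e = 322 × 3.6 × (1 − 0.38²) / 38200 × 1.12
    = 322 × 3.6 × 0.8556 / 38200 × 1.12
    = 0.02908 m = 29.08 mm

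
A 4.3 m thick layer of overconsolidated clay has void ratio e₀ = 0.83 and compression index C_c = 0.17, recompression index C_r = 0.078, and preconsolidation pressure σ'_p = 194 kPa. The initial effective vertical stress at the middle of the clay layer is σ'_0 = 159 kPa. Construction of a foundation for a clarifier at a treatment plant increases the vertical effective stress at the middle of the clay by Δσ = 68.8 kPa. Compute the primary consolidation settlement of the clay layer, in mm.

S_c ≈ 43.7 mm

Final effective stress: σ'_f = 159 + 68.8 = 227.8 kPa.
σ'_f = 227.8 > σ'_p = 194 kPa, so the stress path crosses the preconsolidation pressure — recompression up to σ'_p, then virgin compression beyond:
S_c = H/(1+e₀)·[C_r·log₁₀(σ'_p/σ'_0) + C_c·log₁₀(σ'_f/σ'_p)]
    = 4.3/1.83 × [0.078×log₁₀(194/159) + 0.17×log₁₀(227.8/194)]
    = 2.3497 × [0.0067396 + 0.011858] = 0.0437 m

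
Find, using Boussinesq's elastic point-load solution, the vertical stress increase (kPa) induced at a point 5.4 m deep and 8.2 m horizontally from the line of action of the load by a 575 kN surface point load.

Δσ_z ≈ 0.474 kPa

Boussinesq vertical stress below a point load on an elastic half-space:
Δσ_z = 3P/(2πz²) · [1 + (r/z)²]^(−5/2)
r/z = 8.2/5.4 = 1.5185; [1+(r/z)²]^(−5/2) = 0.050324.
Δσ_z = 3×575/(2π×5.4²) × 0.050324 = 9.415 × 0.050324 = 0.4738 kPa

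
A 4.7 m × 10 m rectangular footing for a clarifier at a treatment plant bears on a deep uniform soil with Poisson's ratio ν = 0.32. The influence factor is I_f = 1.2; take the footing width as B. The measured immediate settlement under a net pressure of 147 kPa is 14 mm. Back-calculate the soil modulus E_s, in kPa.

E_s ≈ 53200 kPa

S_e = q·B·(1−ν²)/E_s · I_f  ⇒  E_s = q·B·(1−ν²)·I_f / S_e.
E_s = 147 × 4.7 × 0.8976 × 1.2 / 0.014 = 53160 kPa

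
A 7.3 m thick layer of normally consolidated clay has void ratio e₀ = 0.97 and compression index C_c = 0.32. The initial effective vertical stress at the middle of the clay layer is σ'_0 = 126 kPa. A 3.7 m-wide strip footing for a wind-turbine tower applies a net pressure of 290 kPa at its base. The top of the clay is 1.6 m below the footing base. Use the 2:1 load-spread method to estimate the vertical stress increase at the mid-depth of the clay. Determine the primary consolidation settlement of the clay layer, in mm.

S_c ≈ 344 mm

Mid-depth of clay below the footing base: z = 1.6 + 7.3/2 = 5.25 m.
Stress increase at mid-clay by the 2:1 spreading method:
Δσ = qB/(B+z) = 290×3.7/(3.7+5.25) = 119.89 kPa
Final effective stress: σ'_f = σ'_0 + Δσ = 126 + 119.89 = 245.89 kPa.
Normally consolidated clay, so the full stress increment lies on the virgin compression line:
S_c = C_c·H/(1+e₀)·log₁₀(σ'_f/σ'_0) = 0.32×7.3/(1+0.97)×log₁₀(245.89/126)
    = 1.1858 × 0.29037 = 0.3443 m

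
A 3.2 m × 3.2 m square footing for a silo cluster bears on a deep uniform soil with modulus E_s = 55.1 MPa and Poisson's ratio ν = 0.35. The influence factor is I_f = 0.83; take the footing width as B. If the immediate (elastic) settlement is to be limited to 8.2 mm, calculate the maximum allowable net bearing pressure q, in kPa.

q ≈ 194 kPa

E_s = 55.1 MPa = 55100 kPa.
S_e = q·B·(1−ν²)/E_s · I_f  ⇒  q = S_e·E_s / (B·(1−ν²)·I_f).
q = 0.0082 × 55100 / (3.2 × 0.8775 × 0.83) = 193.9 kPa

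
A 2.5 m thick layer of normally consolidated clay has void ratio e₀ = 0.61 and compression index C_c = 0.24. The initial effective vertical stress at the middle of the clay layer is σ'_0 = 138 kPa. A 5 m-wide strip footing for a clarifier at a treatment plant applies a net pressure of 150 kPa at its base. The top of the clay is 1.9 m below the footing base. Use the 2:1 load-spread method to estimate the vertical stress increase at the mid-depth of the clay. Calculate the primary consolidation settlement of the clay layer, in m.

Mid-depth of clay below the footing base: z = 1.9 + 2.5/2 = 3.15 m.
Stress increase at mid-clay by the 2:1 spreading method:
Δσ = qB/(B+z) = 150×5/(5+3.15) = 92.025 kPa
Final effective stress: σ'_f = σ'_0 + Δσ = 138 + 92.025 = 230.03 kPa.
Normally consolidated clay, so the full stress increment lies on the virgin compression line:
S_c = C_c·H/(1+e₀)·log₁₀(σ'_f/σ'_0) = 0.24×2.5/(1+0.61)×log₁₀(230.03/138)
    = 0.37267 × 0.22191 = 0.0827 m

S_c ≈ 0.0827 m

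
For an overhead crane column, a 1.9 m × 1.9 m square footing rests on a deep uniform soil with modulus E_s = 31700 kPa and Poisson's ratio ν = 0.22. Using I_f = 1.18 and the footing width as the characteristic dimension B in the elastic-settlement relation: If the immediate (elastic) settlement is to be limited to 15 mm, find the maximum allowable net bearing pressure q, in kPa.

S_e = q·B·(1−ν²)/E_s · I_f  ⇒  q = S_e·E_s / (B·(1−ν²)·I_f).
q = 0.015 × 31700 / (1.9 × 0.9516 × 1.18) = 222.9 kPa

q ≈ 223 kPa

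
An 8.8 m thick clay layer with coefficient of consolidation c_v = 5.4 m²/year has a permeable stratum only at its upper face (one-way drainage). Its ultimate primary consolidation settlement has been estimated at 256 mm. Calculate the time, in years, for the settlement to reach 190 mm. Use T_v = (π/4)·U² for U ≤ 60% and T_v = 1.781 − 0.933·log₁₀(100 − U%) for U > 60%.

Drainage path length: H_d = H = 8.8 m (single drainage).
U = S(t)/S_ult = 190/256 = 0.7422.
U > 60%: T_v = 1.781 − 0.933·log₁₀(100 − 74.219) = 0.46425.
t = T_v·H_d²/c_v = 0.46425×8.8²/5.4 = 6.658 years.

t ≈ 6.66 years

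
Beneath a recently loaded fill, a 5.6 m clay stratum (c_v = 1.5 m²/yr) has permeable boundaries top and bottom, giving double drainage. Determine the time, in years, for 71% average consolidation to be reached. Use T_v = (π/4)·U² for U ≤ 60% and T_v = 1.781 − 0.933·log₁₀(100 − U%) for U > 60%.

Drainage path length: H_d = H/2 = 2.8 m (double drainage).
U > 60%: T_v = 1.781 − 0.933·log₁₀(100 − 71) = 0.41658.
t = T_v·H_d²/c_v = 0.41658×2.8²/1.5 = 2.177 years.

t ≈ 2.18 years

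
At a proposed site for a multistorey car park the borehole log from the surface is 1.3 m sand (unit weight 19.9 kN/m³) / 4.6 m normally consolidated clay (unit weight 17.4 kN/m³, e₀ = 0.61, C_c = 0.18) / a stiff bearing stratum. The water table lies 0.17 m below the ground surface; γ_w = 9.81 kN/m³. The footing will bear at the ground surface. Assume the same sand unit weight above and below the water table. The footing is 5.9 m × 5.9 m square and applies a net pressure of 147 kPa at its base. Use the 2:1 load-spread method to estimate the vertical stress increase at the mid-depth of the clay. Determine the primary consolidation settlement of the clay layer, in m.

Mid-depth of clay below the ground surface: z = 1.3 + 4.6/2 = 3.6 m.
Total vertical stress at mid-clay: σ_v = 19.9×1.3 + 17.4×2.3 = 65.89 kPa.
Pore pressure: u = 9.81×(3.6 − 0.17) = 33.648 kPa.
Initial effective stress: σ'_0 = σ_v − u = 65.89 − 33.648 = 32.242 kPa.
Stress increase at mid-clay by the 2:1 spreading method:
Δσ = qBL/((B+z)(L+z)) = 147×5.9×5.9/((5.9+3.6)(5.9+3.6)) = 56.699 kPa
Final effective stress: σ'_f = σ'_0 + Δσ = 32.242 + 56.699 = 88.941 kPa.
Normally consolidated clay, so the full stress increment lies on the virgin compression line:
S_c = C_c·H/(1+e₀)·log₁₀(σ'_f/σ'_0) = 0.18×4.6/(1+0.61)×log₁₀(88.941/32.242)
    = 0.51429 × 0.44068 = 0.2266 m

S_c ≈ 0.227 m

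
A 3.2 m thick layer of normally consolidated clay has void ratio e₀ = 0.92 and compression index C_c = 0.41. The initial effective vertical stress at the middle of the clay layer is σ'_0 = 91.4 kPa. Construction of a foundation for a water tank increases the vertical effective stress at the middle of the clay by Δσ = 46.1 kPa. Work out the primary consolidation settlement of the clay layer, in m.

Final effective stress: σ'_f = σ'_0 + Δσ = 91.4 + 46.1 = 137.5 kPa.
Normally consolidated clay, so the full stress increment lies on the virgin compression line:
S_c = C_c·H/(1+e₀)·log₁₀(σ'_f/σ'_0) = 0.41×3.2/(1+0.92)×log₁₀(137.5/91.4)
    = 0.68333 × 0.17736 = 0.1212 m

S_c ≈ 0.121 m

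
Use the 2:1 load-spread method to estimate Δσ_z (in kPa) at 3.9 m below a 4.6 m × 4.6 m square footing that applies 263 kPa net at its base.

By the 2:1 method the load spreads at 1 horizontal : 2 vertical, so at depth z the loaded area has grown by z in each plan dimension:
Δσ = qBL/((B+z)(L+z)) = 263×4.6×4.6/((4.6+3.9)(4.6+3.9)) = 77.025 kPa

Δσ_z ≈ 77 kPa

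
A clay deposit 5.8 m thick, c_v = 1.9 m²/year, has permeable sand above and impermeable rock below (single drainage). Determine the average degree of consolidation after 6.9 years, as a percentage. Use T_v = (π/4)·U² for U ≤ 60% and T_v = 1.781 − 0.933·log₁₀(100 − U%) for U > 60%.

U ≈ 69 %

Drainage path length: H_d = H = 5.8 m (single drainage).
T_v = c_v·t/H_d² = 1.9×6.9/5.8² = 0.38971.
T_v = 0.38971 corresponds to the U > 60% branch:
U = 1 − 10^((1.781 − T_v)/0.933)/100 = 0.6901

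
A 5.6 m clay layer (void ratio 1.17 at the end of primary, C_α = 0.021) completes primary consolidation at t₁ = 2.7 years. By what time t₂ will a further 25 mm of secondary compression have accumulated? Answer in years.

t₂ ≈ 7.81 years

S_s = C_α·H/(1+e_p)·log₁₀(t₂/t₁) ⇒ log₁₀(t₂/t₁) = S_s·(1+e_p)/(C_α·H).
log₁₀(t₂/t₁) = 0.025 × (1+1.17) / (0.021×5.6) = 0.4613
t₂ = t₁ × 10^0.4613 = 2.7 × 2.893 = 7.81 years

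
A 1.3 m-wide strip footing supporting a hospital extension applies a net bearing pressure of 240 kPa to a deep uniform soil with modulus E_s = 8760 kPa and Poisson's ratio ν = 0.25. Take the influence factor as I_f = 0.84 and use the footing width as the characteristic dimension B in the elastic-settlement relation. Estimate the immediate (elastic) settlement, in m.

Immediate (elastic) settlement: S_e = q·B·(1−ν²)/E_s · I_f.
S_e = 240 × 1.3 × (1 − 0.25²) / 8760 × 0.84
    = 240 × 1.3 × 0.9375 / 8760 × 0.84
    = 0.02805 m

S_e ≈ 0.028 m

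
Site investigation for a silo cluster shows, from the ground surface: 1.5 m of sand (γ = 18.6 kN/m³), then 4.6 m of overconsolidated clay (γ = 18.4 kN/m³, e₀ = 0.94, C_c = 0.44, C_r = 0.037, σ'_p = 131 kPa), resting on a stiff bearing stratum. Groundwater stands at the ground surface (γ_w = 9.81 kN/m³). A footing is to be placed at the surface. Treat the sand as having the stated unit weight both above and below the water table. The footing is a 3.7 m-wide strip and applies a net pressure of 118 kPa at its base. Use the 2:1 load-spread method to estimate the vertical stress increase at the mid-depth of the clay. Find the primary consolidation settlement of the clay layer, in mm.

Mid-depth of clay below the ground surface: z = 1.5 + 4.6/2 = 3.8 m.
Total vertical stress at mid-clay: σ_v = 18.6×1.5 + 18.4×2.3 = 70.22 kPa.
Pore pressure: u = 9.81×(3.8 − 0) = 37.278 kPa.
Initial effective stress: σ'_0 = σ_v − u = 70.22 − 37.278 = 32.942 kPa.
Stress increase at mid-clay by the 2:1 spreading method:
Δσ = qB/(B+z) = 118×3.7/(3.7+3.8) = 58.213 kPa
Final effective stress: σ'_f = 32.942 + 58.213 = 91.155 kPa.
σ'_f = 91.155 ≤ σ'_p = 131 kPa, so the clay remains overconsolidated and only the recompression index applies:
S_c = C_r·H/(1+e₀)·log₁₀(σ'_f/σ'_0) = 0.037×4.6/1.94×log₁₀(91.155/32.942)
    = 0.087731 × 0.44203 = 0.03878 m

S_c ≈ 38.8 mm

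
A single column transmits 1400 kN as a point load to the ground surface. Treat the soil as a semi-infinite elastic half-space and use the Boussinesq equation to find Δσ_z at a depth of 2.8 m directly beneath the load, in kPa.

Δσ_z ≈ 85.3 kPa

Boussinesq vertical stress below a point load on an elastic half-space:
Δσ_z = 3P/(2πz²) · [1 + (r/z)²]^(−5/2)
r/z = 0/2.8 = 0; [1+(r/z)²]^(−5/2) = 1.
Δσ_z = 3×1400/(2π×2.8²) × 1 = 85.262 × 1 = 85.26 kPa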